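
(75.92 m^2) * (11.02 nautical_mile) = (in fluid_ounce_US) 5.239e+10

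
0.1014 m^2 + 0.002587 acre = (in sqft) 113.8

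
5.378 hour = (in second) 1.936e+04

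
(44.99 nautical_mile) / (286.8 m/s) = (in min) 4.842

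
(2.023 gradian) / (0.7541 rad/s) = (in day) 4.877e-07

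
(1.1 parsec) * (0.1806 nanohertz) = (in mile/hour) 1.371e+07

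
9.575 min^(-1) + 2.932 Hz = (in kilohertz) 0.003092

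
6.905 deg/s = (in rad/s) 0.1205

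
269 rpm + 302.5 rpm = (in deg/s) 3429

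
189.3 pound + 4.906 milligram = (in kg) 85.87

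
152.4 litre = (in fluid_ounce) 5153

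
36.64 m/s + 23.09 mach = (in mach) 23.2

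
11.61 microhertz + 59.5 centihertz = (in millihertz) 595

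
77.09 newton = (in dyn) 7.709e+06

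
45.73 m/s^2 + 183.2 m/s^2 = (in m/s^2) 228.9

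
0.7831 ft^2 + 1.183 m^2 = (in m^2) 1.256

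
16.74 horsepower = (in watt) 1.248e+04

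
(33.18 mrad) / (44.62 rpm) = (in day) 8.219e-08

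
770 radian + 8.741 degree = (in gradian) 4.903e+04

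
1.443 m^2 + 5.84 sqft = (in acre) 0.0004906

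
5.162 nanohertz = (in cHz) 5.162e-07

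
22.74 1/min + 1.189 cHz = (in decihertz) 3.909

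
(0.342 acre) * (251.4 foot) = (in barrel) 6.671e+05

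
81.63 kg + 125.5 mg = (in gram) 8.163e+04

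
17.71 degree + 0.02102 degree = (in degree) 17.73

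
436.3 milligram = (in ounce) 0.01539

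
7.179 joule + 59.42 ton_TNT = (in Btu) 2.356e+08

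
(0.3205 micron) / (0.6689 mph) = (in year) 3.399e-14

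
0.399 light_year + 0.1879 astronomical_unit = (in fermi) 3.775e+30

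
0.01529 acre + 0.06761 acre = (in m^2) 335.5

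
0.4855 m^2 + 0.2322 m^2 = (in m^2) 0.7177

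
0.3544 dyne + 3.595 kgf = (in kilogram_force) 3.595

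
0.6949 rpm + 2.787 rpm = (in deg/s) 20.89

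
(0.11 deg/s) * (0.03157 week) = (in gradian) 2334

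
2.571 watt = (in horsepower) 0.003448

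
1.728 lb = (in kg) 0.7838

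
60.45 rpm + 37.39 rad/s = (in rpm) 417.5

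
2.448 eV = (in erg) 3.922e-12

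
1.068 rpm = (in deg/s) 6.408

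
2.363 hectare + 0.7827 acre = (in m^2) 2.68e+04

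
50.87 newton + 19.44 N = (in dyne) 7.031e+06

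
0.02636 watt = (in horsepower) 3.535e-05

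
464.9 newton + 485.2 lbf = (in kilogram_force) 267.5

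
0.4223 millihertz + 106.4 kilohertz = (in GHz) 0.0001064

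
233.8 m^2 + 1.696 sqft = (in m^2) 234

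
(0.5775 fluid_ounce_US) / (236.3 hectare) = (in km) 7.228e-15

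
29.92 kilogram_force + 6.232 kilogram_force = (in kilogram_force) 36.15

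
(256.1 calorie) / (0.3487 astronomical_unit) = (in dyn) 0.002054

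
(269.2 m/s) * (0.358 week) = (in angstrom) 5.829e+17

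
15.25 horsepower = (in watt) 1.137e+04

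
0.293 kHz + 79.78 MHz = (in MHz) 79.78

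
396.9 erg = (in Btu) 3.762e-08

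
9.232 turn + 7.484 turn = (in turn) 16.72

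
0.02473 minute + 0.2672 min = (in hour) 0.004866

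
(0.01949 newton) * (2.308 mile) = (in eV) 4.518e+20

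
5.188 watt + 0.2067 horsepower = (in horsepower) 0.2137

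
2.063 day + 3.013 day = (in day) 5.076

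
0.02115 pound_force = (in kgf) 0.009593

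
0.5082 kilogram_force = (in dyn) 4.984e+05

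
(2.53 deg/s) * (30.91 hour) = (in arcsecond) 1.014e+09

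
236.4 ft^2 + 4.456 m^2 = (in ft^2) 284.4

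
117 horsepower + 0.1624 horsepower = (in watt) 8.737e+04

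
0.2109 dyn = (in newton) 2.109e-06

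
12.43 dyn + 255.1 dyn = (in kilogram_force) 0.0002728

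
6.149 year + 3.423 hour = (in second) 1.939e+08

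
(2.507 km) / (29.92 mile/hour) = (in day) 0.002169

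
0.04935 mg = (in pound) 1.088e-07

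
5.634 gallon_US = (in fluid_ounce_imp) 750.6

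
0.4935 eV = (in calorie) 1.89e-20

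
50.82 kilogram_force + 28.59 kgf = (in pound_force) 175.1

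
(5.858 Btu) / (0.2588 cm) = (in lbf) 5.369e+05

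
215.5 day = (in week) 30.79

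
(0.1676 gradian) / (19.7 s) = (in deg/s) 0.007657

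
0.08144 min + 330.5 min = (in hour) 5.51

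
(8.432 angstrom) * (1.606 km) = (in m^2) 1.354e-06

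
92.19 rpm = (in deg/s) 553.1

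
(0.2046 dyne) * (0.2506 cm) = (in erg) 0.05127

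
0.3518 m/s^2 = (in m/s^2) 0.3518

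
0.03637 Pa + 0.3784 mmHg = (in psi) 0.007322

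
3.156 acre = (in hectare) 1.277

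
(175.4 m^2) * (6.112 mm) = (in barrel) 6.743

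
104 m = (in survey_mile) 0.06462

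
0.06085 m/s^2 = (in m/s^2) 0.06085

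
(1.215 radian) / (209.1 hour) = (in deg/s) 9.248e-05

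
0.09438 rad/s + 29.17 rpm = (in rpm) 30.07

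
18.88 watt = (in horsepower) 0.02532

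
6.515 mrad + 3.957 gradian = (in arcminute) 236.1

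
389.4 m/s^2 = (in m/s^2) 389.4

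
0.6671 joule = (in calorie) 0.1594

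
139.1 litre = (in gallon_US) 36.75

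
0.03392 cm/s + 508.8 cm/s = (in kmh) 18.32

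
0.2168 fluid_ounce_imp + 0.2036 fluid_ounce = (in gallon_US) 0.003218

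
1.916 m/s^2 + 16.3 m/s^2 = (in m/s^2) 18.22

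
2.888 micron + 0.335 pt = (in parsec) 3.924e-21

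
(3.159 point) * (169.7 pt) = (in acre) 1.649e-08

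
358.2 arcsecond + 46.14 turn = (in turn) 46.14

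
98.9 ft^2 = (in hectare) 0.0009188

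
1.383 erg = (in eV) 8.632e+11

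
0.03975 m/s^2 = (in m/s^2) 0.03975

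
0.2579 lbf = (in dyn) 1.147e+05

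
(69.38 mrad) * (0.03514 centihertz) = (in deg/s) 0.001397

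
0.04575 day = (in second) 3953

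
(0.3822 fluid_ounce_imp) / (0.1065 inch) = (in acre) 9.92e-07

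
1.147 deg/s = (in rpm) 0.1912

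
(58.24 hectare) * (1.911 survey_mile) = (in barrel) 1.127e+10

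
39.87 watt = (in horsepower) 0.05347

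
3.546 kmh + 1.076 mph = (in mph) 3.279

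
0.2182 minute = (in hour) 0.003637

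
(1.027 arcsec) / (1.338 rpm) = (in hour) 9.871e-09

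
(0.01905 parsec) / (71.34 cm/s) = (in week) 1.362e+09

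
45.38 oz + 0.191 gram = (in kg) 1.287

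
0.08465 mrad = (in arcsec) 17.46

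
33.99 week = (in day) 237.9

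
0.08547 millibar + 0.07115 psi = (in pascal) 499.1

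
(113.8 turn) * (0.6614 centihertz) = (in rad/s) 4.729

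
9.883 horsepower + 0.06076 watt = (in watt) 7370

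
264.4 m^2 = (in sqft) 2846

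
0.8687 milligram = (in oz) 3.064e-05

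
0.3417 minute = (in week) 3.39e-05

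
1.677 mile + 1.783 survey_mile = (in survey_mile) 3.46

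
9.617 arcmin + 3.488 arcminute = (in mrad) 3.812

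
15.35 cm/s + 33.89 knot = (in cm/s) 1759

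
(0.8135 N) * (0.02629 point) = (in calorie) 1.803e-06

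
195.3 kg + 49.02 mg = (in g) 1.953e+05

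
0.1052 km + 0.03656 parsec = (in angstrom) 1.128e+25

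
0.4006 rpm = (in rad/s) 0.04195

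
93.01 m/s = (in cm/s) 9301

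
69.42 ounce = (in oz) 69.42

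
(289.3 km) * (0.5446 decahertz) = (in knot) 3.063e+06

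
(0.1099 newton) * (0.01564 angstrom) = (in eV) 1.073e+06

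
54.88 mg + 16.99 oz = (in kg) 0.4817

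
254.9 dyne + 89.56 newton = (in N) 89.56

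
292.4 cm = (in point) 8289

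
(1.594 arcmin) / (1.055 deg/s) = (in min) 0.0004197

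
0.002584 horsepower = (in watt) 1.927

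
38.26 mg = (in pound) 8.435e-05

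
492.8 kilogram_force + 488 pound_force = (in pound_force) 1574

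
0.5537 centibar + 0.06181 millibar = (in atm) 0.005526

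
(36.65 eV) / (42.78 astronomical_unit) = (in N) 9.175e-31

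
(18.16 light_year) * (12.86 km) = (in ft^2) 2.378e+22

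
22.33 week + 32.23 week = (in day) 381.9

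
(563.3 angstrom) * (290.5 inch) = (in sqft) 4.474e-06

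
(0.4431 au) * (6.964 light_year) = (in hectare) 4.367e+23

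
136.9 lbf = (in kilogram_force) 62.1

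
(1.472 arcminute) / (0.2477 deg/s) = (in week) 1.638e-07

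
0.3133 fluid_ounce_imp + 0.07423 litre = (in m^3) 8.313e-05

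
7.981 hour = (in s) 2.873e+04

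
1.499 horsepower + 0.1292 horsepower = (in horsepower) 1.628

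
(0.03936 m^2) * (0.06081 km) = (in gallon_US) 632.3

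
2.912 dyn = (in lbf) 6.546e-06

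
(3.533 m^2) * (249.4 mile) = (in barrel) 8.919e+06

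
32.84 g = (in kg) 0.03284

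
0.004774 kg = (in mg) 4774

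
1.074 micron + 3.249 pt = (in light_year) 1.213e-19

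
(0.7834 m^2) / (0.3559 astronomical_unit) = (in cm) 1.471e-09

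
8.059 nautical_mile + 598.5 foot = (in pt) 4.282e+07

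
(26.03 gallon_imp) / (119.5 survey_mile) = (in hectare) 6.153e-11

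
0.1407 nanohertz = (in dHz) 1.407e-09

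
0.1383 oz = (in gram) 3.921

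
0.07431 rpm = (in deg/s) 0.4459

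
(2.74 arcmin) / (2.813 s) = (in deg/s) 0.01623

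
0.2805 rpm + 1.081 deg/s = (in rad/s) 0.04824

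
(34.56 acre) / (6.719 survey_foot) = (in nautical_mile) 36.87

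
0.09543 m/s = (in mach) 0.0002803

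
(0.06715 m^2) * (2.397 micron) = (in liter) 0.000161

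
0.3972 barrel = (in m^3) 0.06315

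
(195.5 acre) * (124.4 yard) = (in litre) 9e+10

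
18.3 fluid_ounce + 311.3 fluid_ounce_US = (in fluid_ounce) 329.6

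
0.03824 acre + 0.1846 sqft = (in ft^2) 1666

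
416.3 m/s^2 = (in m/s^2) 416.3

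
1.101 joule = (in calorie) 0.2631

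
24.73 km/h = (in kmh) 24.73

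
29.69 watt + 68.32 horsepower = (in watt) 5.098e+04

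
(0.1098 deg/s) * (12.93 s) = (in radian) 0.02478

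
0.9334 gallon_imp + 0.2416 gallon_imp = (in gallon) 1.411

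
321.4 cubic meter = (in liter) 3.214e+05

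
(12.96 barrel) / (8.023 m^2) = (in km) 0.0002568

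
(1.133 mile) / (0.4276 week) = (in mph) 0.01577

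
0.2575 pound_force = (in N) 1.145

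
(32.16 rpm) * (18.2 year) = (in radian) 1.933e+09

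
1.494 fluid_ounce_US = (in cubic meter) 4.418e-05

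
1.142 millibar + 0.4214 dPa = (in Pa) 114.2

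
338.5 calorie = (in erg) 1.416e+10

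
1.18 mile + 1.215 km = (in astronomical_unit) 2.082e-08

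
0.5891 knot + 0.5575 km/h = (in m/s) 0.4579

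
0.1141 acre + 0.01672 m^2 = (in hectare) 0.04618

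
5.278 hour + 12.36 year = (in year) 12.36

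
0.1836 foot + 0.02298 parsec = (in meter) 7.091e+14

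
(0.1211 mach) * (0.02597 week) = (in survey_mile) 402.4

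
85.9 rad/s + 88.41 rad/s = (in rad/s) 174.3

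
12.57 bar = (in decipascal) 1.257e+07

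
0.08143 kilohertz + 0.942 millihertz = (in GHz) 8.143e-08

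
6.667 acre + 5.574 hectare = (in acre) 20.44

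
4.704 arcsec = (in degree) 0.001307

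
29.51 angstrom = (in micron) 0.002951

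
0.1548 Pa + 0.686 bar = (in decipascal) 6.86e+05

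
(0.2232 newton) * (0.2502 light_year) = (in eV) 3.298e+33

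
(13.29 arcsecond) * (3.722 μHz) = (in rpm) 2.29e-09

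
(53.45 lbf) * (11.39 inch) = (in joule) 68.78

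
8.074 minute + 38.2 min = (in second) 2776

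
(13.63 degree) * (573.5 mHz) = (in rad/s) 0.1364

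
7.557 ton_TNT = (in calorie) 7.557e+09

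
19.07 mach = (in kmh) 2.338e+04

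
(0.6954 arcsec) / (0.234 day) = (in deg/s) 9.554e-09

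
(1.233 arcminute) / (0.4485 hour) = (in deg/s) 1.273e-05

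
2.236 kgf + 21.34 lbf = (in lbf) 26.27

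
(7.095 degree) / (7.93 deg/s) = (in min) 0.01491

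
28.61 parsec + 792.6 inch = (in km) 8.828e+14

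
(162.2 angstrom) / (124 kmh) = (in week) 7.786e-16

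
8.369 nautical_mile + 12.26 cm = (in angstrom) 1.55e+14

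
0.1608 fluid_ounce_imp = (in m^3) 4.569e-06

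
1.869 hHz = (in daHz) 18.69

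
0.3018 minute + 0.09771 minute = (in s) 23.97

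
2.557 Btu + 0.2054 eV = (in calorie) 644.8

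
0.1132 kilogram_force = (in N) 1.11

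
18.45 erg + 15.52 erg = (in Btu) 3.22e-09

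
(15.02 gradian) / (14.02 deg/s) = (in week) 1.594e-06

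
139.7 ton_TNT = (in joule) 5.845e+11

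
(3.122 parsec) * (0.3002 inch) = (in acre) 1.815e+11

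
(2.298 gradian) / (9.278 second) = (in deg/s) 0.2229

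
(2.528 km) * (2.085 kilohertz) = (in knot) 1.025e+07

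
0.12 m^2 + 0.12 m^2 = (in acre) 5.931e-05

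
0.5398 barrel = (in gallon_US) 22.67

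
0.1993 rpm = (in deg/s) 1.196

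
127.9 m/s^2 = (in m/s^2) 127.9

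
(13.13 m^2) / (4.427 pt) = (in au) 5.62e-08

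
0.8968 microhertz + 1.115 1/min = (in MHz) 1.858e-08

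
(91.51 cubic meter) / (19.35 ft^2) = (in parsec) 1.65e-15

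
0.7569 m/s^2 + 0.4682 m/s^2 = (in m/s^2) 1.225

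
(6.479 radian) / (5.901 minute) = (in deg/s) 1.048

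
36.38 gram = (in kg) 0.03638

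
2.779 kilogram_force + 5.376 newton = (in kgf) 3.327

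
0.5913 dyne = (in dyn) 0.5913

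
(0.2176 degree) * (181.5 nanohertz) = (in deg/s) 3.949e-08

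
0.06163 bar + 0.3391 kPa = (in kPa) 6.502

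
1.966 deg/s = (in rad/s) 0.03431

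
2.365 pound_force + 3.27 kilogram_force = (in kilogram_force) 4.343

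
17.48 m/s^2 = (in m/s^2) 17.48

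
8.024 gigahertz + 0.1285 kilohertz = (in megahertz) 8024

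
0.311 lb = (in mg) 1.411e+05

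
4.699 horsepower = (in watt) 3504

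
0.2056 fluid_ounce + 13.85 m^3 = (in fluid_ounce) 4.683e+05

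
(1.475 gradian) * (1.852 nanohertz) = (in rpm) 4.098e-10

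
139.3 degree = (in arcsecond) 5.015e+05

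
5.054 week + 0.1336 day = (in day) 35.51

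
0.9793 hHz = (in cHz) 9793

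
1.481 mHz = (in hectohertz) 1.481e-05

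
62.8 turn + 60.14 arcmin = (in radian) 394.6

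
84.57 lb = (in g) 3.836e+04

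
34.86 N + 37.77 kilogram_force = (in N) 405.3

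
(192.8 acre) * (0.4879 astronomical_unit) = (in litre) 5.695e+19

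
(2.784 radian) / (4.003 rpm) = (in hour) 0.001845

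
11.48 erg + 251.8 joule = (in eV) 1.572e+21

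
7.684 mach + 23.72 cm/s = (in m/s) 2617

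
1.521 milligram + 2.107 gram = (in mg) 2109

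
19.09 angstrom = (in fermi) 1.909e+06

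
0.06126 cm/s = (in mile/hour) 0.00137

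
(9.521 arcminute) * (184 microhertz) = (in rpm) 4.866e-06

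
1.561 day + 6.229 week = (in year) 0.1237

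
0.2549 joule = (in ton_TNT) 6.092e-11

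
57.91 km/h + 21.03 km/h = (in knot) 42.62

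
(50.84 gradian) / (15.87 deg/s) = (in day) 3.337e-05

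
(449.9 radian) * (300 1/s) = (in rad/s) 1.35e+05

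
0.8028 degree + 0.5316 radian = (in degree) 31.26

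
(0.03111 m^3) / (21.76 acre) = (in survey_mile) 2.195e-10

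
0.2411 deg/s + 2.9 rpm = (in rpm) 2.94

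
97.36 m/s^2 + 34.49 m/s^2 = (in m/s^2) 131.8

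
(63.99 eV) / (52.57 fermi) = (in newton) 0.000195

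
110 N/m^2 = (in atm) 0.001086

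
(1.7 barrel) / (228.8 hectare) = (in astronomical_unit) 7.896e-19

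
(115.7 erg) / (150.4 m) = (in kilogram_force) 7.844e-09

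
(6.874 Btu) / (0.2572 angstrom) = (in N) 2.82e+14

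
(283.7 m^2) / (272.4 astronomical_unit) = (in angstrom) 0.06962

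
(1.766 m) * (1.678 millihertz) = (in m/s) 0.002963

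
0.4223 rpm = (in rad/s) 0.04422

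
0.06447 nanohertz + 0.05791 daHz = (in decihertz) 5.791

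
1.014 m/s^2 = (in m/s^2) 1.014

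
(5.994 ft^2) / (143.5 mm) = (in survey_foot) 12.73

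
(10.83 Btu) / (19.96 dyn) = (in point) 1.623e+11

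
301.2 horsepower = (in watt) 2.246e+05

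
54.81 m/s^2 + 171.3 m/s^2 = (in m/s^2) 226.1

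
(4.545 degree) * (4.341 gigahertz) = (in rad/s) 3.444e+08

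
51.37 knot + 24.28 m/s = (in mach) 0.1489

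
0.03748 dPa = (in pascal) 0.003748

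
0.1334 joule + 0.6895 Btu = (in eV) 4.541e+21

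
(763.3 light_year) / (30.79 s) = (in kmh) 8.443e+17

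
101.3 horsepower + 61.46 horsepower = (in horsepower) 162.8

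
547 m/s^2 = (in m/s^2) 547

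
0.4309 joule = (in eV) 2.689e+18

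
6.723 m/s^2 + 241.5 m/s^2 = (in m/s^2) 248.2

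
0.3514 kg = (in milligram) 3.514e+05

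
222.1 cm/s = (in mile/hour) 4.968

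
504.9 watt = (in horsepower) 0.6771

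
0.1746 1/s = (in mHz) 174.6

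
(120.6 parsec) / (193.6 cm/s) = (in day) 2.225e+13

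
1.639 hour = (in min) 98.34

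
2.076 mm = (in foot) 0.006811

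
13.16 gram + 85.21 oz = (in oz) 85.67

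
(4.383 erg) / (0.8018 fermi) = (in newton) 5.466e+08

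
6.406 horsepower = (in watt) 4777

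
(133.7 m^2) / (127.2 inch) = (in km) 0.04138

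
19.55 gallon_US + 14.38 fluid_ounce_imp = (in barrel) 0.468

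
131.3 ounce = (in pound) 8.206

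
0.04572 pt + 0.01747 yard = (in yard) 0.01749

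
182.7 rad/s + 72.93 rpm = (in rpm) 1818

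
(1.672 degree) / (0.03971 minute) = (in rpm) 0.117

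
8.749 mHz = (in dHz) 0.08749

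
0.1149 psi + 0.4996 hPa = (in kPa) 0.8422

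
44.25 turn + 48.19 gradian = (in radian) 278.8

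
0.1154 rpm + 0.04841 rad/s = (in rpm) 0.5777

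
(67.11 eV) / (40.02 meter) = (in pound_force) 6.04e-20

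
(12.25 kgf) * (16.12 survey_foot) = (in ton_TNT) 1.411e-07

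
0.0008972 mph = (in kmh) 0.001444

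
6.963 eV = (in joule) 1.116e-18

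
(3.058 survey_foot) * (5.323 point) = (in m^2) 0.00175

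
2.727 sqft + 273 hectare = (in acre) 674.6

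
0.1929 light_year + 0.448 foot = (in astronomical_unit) 1.22e+04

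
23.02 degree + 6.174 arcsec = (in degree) 23.02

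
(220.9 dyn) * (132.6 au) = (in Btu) 4.153e+07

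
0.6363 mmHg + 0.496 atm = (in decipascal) 5.034e+05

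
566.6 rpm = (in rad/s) 59.33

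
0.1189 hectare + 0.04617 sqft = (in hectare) 0.1189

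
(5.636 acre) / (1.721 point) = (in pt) 1.065e+11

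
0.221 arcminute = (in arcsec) 13.26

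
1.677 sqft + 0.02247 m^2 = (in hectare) 1.783e-05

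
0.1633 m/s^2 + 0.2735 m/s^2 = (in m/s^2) 0.4368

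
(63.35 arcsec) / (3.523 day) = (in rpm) 9.635e-09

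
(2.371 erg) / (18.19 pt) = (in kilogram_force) 3.768e-06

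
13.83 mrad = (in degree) 0.7924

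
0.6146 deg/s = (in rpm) 0.1024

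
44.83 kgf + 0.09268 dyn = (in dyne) 4.396e+07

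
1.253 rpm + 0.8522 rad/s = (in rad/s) 0.9834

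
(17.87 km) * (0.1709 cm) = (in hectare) 0.003054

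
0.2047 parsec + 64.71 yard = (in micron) 6.316e+21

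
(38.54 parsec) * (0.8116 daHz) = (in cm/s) 9.652e+20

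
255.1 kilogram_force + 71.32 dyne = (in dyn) 2.502e+08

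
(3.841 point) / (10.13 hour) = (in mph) 8.312e-08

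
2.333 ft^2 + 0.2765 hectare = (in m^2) 2765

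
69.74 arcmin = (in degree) 1.162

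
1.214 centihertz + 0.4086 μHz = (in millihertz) 12.14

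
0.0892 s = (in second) 0.0892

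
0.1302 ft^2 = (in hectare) 1.21e-06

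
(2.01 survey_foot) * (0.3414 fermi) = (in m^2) 2.092e-16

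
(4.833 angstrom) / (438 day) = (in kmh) 4.598e-17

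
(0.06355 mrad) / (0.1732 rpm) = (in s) 0.003504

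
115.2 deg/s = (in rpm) 19.2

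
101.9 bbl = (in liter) 1.62e+04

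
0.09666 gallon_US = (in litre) 0.3659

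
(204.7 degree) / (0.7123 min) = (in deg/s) 4.79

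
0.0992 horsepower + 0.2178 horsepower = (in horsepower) 0.317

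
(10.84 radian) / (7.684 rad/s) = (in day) 1.633e-05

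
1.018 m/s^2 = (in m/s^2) 1.018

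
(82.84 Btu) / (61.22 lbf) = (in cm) 3.209e+04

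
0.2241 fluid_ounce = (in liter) 0.006627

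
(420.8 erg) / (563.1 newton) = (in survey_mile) 4.643e-11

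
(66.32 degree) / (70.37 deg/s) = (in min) 0.01571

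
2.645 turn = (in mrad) 1.662e+04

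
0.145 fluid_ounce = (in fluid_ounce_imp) 0.1509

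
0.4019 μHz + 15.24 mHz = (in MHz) 1.524e-08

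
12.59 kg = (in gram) 1.259e+04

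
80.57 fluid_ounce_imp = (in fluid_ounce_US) 77.41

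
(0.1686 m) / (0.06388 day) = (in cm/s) 0.003055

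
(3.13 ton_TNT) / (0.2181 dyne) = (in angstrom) 6.005e+25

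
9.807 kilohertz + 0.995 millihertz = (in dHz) 9.807e+04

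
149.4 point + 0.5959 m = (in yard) 0.7093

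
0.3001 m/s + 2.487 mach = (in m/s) 847.1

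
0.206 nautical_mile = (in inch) 1.502e+04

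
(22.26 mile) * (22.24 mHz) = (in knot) 1549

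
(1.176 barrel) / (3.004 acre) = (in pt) 0.0436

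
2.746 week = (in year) 0.05266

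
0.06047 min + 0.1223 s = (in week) 6.201e-06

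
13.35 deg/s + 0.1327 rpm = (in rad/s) 0.2469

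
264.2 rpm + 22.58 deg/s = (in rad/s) 28.06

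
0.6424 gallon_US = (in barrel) 0.0153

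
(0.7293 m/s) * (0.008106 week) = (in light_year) 3.779e-13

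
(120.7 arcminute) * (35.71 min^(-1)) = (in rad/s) 0.0209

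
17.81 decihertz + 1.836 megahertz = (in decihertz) 1.836e+07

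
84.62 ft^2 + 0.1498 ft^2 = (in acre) 0.001946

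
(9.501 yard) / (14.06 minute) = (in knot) 0.02002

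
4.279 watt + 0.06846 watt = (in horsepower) 0.00583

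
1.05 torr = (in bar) 0.0014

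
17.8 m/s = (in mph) 39.82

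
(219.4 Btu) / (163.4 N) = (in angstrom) 1.417e+13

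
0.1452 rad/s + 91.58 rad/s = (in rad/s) 91.73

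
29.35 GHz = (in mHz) 2.935e+13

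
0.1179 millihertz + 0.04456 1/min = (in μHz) 860.6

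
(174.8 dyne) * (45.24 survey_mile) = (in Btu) 0.1206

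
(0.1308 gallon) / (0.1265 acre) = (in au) 6.465e-18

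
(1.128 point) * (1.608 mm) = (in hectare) 6.399e-11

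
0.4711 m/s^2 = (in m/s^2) 0.4711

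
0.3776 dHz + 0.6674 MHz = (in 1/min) 4.004e+07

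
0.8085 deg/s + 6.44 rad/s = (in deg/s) 369.8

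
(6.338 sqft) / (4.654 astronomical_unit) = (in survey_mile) 5.255e-16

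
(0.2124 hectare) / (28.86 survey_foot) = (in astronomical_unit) 1.614e-09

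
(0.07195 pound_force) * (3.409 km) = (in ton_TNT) 2.608e-07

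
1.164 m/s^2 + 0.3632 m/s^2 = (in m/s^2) 1.527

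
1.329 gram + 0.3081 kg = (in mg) 3.094e+05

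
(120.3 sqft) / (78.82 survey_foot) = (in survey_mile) 0.0002891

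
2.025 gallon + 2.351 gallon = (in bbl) 0.1042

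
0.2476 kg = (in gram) 247.6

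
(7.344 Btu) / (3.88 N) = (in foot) 6552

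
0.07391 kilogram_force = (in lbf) 0.1629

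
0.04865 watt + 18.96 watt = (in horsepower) 0.02549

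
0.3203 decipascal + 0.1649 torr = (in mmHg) 0.1651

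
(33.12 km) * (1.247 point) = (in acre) 0.0036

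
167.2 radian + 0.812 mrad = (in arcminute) 5.748e+05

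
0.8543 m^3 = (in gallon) 225.7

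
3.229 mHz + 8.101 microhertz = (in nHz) 3.237e+06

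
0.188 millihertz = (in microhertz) 188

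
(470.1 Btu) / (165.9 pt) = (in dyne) 8.475e+11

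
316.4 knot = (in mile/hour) 364.1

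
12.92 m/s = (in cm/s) 1292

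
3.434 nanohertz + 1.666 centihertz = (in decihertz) 0.1666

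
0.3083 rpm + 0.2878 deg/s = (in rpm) 0.3563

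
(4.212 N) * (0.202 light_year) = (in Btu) 7.629e+12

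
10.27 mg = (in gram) 0.01027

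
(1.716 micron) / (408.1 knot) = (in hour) 2.27e-12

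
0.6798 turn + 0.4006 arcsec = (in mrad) 4271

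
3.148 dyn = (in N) 3.148e-05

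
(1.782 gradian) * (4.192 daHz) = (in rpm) 11.21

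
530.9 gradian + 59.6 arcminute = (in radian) 8.357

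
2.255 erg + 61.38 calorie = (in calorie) 61.38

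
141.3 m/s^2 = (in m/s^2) 141.3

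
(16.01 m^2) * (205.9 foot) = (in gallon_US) 2.654e+05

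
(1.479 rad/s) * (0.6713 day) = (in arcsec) 1.769e+10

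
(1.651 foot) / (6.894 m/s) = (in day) 8.448e-07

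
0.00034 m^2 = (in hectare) 3.4e-08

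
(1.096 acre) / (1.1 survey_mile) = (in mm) 2505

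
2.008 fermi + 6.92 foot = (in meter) 2.109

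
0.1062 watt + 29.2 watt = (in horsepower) 0.0393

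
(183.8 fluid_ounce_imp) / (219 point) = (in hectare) 6.76e-06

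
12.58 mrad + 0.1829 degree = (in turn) 0.00251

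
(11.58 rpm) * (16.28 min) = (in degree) 6.787e+04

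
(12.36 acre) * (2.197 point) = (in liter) 3.877e+04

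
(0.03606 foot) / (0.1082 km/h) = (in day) 4.233e-06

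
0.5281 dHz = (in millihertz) 52.81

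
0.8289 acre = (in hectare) 0.3354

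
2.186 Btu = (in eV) 1.44e+22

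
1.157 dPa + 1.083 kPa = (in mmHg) 8.124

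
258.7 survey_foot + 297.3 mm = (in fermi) 7.915e+16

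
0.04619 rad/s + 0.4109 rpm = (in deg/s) 5.112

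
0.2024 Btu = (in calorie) 51.04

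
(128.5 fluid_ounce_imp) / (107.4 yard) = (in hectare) 3.718e-09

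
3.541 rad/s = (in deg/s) 202.9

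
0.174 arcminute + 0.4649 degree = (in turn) 0.001299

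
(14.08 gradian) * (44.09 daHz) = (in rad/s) 97.51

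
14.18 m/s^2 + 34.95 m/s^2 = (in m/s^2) 49.13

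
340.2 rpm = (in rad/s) 35.63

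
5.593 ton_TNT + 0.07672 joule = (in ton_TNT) 5.593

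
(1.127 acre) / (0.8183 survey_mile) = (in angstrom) 3.463e+10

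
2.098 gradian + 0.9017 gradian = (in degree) 2.7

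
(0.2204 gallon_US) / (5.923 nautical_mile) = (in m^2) 7.606e-08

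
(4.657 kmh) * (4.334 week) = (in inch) 1.335e+08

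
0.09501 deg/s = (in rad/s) 0.001658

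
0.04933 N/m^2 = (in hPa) 0.0004933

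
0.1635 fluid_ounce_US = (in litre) 0.004835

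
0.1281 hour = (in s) 461.2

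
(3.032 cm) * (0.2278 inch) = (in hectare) 1.754e-08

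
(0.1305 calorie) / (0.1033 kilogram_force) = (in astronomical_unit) 3.603e-12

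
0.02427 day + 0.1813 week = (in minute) 1862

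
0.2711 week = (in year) 0.005199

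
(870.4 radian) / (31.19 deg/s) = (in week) 0.002644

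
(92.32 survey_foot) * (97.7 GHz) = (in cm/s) 2.749e+14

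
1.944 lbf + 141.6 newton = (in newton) 150.2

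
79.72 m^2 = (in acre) 0.0197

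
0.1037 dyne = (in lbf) 2.331e-07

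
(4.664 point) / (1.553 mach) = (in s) 3.112e-06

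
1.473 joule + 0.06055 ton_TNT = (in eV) 1.581e+27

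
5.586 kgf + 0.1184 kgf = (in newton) 55.94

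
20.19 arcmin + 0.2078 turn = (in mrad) 1312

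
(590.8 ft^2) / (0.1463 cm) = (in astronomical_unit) 2.508e-07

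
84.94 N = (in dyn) 8.494e+06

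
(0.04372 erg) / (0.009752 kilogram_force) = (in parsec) 1.482e-24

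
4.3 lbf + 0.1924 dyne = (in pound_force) 4.3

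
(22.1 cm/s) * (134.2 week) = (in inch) 7.062e+08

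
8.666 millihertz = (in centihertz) 0.8666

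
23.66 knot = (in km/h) 43.82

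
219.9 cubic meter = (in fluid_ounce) 7.436e+06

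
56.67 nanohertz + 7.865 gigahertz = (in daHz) 7.865e+08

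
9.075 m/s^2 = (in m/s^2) 9.075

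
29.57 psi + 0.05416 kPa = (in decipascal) 2.039e+06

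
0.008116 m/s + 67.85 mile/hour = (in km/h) 109.2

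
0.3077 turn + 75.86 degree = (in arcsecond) 6.719e+05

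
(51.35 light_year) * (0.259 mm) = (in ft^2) 1.354e+15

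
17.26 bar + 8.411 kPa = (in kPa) 1734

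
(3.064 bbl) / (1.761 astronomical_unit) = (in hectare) 1.849e-16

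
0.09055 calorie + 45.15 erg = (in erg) 3.789e+06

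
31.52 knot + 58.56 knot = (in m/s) 46.34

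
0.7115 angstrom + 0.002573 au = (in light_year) 4.069e-08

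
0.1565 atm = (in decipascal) 1.586e+05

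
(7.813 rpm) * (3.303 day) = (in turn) 3.716e+04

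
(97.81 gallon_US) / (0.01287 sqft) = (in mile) 0.1924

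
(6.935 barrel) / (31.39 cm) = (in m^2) 3.513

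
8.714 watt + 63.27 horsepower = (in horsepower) 63.28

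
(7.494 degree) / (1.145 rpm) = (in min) 0.01818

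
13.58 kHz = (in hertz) 1.358e+04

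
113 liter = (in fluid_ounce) 3821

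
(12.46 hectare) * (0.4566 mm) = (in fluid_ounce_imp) 2.002e+06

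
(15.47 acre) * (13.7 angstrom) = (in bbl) 0.0005395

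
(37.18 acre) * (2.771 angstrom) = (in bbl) 0.0002622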